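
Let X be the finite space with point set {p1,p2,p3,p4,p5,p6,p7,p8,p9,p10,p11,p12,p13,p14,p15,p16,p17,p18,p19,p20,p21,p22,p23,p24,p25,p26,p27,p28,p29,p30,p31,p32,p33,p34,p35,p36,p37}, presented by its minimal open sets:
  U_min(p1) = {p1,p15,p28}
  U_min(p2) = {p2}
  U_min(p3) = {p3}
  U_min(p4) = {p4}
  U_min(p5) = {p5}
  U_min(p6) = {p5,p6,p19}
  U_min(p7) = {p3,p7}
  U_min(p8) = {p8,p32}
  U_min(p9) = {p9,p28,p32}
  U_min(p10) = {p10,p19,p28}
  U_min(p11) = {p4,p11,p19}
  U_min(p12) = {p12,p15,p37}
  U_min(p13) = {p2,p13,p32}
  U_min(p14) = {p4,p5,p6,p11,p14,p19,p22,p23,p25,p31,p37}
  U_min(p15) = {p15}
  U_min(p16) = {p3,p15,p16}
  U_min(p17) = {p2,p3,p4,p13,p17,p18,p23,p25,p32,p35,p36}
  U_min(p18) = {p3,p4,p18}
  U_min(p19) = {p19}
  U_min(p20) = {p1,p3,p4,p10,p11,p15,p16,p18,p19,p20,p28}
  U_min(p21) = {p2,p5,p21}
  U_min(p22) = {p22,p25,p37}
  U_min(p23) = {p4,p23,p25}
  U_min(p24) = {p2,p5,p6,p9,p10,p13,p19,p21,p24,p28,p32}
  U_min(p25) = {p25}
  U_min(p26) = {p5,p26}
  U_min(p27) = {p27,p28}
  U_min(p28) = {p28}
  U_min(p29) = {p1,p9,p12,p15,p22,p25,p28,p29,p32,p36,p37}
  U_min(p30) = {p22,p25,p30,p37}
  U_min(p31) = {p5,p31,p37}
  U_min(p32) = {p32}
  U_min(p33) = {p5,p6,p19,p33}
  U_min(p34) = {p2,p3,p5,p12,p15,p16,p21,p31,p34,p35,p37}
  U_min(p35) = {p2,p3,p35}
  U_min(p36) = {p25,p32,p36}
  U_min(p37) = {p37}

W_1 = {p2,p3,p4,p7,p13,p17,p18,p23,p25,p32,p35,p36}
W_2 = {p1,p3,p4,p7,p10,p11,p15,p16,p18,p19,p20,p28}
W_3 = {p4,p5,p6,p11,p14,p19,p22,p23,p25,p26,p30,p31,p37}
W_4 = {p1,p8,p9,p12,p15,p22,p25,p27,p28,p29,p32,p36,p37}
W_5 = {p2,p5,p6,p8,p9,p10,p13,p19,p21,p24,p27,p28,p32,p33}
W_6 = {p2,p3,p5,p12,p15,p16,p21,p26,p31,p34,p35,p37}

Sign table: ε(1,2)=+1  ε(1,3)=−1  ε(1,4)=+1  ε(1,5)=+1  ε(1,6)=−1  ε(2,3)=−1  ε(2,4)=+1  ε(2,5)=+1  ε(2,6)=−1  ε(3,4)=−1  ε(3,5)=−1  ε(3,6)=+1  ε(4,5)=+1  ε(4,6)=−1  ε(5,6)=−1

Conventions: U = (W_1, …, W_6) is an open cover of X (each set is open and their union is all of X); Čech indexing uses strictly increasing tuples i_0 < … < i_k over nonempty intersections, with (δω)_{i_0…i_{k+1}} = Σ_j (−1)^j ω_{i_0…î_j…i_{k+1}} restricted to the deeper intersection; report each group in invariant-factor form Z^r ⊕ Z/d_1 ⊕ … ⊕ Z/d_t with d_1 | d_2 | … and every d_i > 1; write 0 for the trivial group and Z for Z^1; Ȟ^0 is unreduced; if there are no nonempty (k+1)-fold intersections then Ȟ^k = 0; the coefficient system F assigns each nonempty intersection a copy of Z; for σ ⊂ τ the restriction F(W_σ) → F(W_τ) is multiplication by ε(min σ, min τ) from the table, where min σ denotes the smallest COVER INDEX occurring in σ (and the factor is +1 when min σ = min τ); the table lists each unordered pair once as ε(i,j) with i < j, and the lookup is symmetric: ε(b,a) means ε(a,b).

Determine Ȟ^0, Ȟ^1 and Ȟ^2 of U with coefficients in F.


intersection data:
  W12={p3,p4,p7,p18} W13={p4,p23,p25} W14={p25,p32,p36} W15={p2,p13,p32} W16={p2,p3,p35} W23={p4,p11,p19} W24={p1,p15,p28} W25={p10,p19,p28} W26={p3,p15,p16} W34={p22,p25,p37} W35={p5,p6,p19} W36={p5,p26,p31,p37} W45={p8,p9,p27,p28,p32} W46={p12,p15,p37} W56={p2,p5,p21}
  W123={p4} W126={p3} W134={p25} W145={p32} W156={p2} W235={p19} W245={p28} W246={p15} W346={p37} W356={p5}
C dims 6,15,10; δ0: rk 5, SNF 1^5; δ1: rk 10, SNF 1^9·2
Ȟ^0 = (6 − 5) − 0 = 1, so Ȟ^0 ≅ Z
Ȟ^1 = (15 − 10) − 5 = 0, so Ȟ^1 ≅ 0
Ȟ^2 = (10 − 0) − 10 = 0 plus torsion [2], so Ȟ^2 ≅ Z/2

Ȟ^0 = Z,  Ȟ^1 = 0,  Ȟ^2 = Z/2


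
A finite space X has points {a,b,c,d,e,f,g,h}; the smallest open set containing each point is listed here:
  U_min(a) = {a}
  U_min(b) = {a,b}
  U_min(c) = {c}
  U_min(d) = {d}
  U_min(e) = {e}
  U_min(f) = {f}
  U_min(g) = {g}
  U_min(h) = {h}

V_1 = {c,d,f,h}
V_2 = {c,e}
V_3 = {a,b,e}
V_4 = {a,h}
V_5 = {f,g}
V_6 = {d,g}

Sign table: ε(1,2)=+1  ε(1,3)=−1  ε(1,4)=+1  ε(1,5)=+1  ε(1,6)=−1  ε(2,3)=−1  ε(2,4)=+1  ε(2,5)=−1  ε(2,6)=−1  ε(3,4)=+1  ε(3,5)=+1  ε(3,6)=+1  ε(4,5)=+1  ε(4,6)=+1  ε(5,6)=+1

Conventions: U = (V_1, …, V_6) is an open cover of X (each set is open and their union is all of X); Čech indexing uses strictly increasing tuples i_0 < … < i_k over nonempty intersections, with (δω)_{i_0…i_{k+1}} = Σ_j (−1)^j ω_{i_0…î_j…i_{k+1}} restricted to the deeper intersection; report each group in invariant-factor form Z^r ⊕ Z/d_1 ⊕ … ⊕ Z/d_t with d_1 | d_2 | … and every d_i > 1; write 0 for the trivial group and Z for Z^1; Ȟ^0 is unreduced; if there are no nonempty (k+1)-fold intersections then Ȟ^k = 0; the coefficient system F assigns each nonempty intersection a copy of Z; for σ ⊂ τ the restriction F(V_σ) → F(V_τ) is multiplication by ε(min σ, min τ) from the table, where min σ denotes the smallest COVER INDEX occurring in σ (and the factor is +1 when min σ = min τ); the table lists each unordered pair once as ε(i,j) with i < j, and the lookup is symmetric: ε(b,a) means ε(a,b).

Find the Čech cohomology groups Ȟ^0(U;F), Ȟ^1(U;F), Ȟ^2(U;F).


Ȟ^0 ≅ 0, Ȟ^1 ≅ Z ⊕ Z/2 and Ȟ^2 ≅ 0

nonempty intersections:
  V12={c} V14={h} V15={f} V16={d} V23={e} V34={a} V56={g}
C dims 6,7; δ0: rk 6, SNF 1^5·2
Ȟ^0: (6−6)−0=0 ⇒ 0
Ȟ^1: (7−0)−6=1 plus torsion [2] ⇒ Z ⊕ Z/2
Ȟ^2: (0−0)−0=0 ⇒ 0


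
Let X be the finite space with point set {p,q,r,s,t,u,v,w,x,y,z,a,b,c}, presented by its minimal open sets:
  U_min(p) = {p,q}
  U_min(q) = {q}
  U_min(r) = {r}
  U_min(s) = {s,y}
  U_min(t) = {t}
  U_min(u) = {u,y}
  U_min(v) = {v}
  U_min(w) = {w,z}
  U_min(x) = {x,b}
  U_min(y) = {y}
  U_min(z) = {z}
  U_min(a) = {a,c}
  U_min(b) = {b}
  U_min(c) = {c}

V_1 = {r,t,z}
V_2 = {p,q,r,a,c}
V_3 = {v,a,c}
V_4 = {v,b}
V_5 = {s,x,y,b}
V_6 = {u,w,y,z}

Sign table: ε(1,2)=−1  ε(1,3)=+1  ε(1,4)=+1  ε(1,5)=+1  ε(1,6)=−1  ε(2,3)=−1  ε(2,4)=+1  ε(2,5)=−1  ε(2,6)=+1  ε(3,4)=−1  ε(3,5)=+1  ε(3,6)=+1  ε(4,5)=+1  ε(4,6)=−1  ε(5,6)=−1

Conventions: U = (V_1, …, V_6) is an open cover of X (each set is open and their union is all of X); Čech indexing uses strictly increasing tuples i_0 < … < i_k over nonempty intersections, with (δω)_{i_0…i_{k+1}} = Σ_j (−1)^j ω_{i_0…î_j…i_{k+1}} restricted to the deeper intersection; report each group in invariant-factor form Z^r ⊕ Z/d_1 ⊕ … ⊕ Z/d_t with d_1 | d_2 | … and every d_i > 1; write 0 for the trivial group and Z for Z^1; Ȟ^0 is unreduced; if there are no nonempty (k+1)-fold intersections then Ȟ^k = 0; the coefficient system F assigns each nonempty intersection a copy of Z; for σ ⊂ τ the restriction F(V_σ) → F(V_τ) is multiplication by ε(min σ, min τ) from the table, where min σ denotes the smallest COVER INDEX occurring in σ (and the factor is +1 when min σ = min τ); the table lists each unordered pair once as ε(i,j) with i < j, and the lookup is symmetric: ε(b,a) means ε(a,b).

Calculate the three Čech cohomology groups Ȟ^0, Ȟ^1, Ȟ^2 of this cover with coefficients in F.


nonempty intersections:
  V12={r} V16={z} V23={a,c} V34={v} V45={b} V56={y}
C dims 6,6; δ0: rk 6, SNF 1^5·2
Ȟ^0: (6−6)−0=0 ⇒ 0
Ȟ^1: (6−0)−6=0 plus torsion [2] ⇒ Z/2
Ȟ^2: (0−0)−0=0 ⇒ 0

Ȟ^0 ≅ 0; Ȟ^1 ≅ Z/2; Ȟ^2 ≅ 0


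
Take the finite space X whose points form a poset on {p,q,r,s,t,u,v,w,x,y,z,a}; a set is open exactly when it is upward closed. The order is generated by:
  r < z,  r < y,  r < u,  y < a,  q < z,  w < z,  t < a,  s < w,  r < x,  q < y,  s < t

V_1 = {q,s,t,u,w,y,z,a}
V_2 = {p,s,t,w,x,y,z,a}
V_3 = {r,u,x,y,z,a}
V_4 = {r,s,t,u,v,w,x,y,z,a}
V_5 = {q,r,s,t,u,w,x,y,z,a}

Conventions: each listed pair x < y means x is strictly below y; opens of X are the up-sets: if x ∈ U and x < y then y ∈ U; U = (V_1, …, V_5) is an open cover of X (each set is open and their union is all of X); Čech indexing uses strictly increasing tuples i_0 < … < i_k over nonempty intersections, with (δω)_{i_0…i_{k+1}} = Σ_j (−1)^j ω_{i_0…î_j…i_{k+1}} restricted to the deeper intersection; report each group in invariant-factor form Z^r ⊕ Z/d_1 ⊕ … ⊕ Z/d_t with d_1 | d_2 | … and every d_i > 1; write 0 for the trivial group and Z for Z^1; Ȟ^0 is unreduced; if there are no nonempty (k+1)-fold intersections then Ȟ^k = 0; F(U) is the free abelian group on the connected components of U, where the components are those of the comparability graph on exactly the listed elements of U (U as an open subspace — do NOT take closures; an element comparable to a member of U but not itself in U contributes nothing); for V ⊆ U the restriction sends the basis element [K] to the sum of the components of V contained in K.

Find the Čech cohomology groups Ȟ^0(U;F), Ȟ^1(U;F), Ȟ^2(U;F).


nerve simplices:
  V12={s,t,w,y,z,a} V13={u,y,z,a} V14={s,t,u,w,y,z,a} V15={q,s,t,u,w,y,z,a} V23={x,y,z,a} V24={s,t,w,x,y,z,a} V25={s,t,w,x,y,z,a} V34={r,u,x,y,z,a} V35={r,u,x,y,z,a} V45={r,s,t,u,w,x,y,z,a}
  V123={y,z,a} V124={s,t,w,y,z,a} V125={s,t,w,y,z,a} V134={u,y,z,a} V135={u,y,z,a} V145={s,t,u,w,y,z,a} V234={x,y,z,a} V235={x,y,z,a} V245={s,t,w,x,y,z,a} V345={r,u,x,y,z,a}
  V1234={y,z,a} V1235={y,z,a} V1245={s,t,w,y,z,a} V1345={u,y,z,a} V2345={x,y,z,a}
  V12345={y,z,a}
components per intersection:
  V1: {q,s,t,w,y,z,a} {u}
  V2: {p} {s,t,w,y,z,a} {x}
  V3: {r,u,x,y,z,a}
  V4: {r,s,t,u,w,x,y,z,a} {v}
  V5: {q,r,s,t,u,w,x,y,z,a}
  V12: {s,t,w,y,z,a}
  V13: {u} {y,a} {z}
  V14: {s,t,w,y,z,a} {u}
  V15: {q,s,t,w,y,z,a} {u}
  V23: {x} {y,a} {z}
  V24: {s,t,w,y,z,a} {x}
  V25: {s,t,w,y,z,a} {x}
  V34: {r,u,x,y,z,a}
  V35: {r,u,x,y,z,a}
  V45: {r,s,t,u,w,x,y,z,a}
  V123: {y,a} {z}
  V124: {s,t,w,y,z,a}
  V125: {s,t,w,y,z,a}
  V134: {u} {y,a} {z}
  V135: {u} {y,a} {z}
  V145: {s,t,w,y,z,a} {u}
  V234: {x} {y,a} {z}
  V235: {x} {y,a} {z}
  V245: {s,t,w,y,z,a} {x}
  V345: {r,u,x,y,z,a}
  V1234: {y,a} {z}
  V1235: {y,a} {z}
  V1245: {s,t,w,y,z,a}
  V1345: {u} {y,a} {z}
  V2345: {x} {y,a} {z}
  V12345: {y,a} {z}
C dims 9,18,21,11; δ0: rk 6, SNF 1^6; δ1: rk 12, SNF 1^12; δ2: rk 9, SNF 1^9
degree 0: 9−6−0 = 3 → Ȟ^0 ≅ Z^3
degree 1: 18−12−6 = 0 → Ȟ^1 ≅ 0
degree 2: 21−9−12 = 0 → Ȟ^2 ≅ 0

Ȟ^0 ≅ Z^3, Ȟ^1 ≅ 0, Ȟ^2 ≅ 0


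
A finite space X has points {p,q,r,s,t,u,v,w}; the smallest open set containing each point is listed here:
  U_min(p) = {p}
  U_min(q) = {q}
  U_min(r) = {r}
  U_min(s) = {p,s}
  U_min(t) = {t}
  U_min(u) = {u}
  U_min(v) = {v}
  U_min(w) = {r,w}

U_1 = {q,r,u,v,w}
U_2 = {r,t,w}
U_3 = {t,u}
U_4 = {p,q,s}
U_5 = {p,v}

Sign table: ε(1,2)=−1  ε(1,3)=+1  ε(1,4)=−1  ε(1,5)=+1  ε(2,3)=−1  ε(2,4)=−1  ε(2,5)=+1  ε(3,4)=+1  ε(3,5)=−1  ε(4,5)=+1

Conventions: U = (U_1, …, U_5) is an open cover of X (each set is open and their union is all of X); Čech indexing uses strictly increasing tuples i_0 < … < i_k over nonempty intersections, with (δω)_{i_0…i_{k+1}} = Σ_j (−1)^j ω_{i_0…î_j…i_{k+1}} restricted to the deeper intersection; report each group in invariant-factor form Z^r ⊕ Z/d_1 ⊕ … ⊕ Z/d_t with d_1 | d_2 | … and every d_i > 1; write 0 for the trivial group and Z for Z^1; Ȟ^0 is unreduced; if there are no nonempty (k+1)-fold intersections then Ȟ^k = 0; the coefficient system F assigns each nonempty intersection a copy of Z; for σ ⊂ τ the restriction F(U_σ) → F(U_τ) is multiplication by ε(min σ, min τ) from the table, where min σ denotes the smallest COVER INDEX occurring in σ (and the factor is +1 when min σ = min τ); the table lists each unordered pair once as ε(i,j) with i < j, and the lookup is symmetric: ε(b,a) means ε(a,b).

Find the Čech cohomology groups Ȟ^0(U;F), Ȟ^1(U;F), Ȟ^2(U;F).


Ȟ^0 ≅ 0,  Ȟ^1 ≅ Z ⊕ Z/2,  Ȟ^2 ≅ 0

nerve of the cover:
  U12={r,w} U13={u} U14={q} U15={v} U23={t} U45={p}
C dims 5,6; δ0: rk 5, SNF 1^4·2
Ȟ^0 = (5 − 5) − 0 = 0, so Ȟ^0 ≅ 0
Ȟ^1 = (6 − 0) − 5 = 1 plus torsion [2], so Ȟ^1 ≅ Z ⊕ Z/2
Ȟ^2 = (0 − 0) − 0 = 0, so Ȟ^2 ≅ 0


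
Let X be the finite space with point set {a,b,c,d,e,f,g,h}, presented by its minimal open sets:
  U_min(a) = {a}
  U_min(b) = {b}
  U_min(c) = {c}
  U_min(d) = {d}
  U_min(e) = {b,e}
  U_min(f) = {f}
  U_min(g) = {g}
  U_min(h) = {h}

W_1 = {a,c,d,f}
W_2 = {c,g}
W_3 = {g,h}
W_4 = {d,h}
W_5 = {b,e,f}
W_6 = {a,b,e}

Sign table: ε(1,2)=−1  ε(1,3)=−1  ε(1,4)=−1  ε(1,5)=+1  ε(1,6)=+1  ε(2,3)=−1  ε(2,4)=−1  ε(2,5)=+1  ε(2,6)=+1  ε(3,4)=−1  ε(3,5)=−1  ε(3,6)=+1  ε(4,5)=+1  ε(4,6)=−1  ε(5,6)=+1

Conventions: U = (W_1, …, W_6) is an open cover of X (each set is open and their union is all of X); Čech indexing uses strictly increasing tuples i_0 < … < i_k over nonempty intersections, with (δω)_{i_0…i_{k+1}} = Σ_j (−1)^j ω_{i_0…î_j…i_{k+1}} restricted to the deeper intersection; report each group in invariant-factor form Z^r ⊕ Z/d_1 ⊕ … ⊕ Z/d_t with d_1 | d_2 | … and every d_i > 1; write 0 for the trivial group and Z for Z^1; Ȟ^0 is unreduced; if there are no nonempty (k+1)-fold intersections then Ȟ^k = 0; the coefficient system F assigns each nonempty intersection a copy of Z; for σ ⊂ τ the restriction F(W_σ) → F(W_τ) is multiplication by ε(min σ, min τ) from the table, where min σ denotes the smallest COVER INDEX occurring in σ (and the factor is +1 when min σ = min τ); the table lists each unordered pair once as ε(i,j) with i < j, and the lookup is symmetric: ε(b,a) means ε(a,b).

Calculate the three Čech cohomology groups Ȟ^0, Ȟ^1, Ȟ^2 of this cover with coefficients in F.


cover nerve:
  W12={c} W14={d} W15={f} W16={a} W23={g} W34={h} W56={b,e}
C dims 6,7; δ0: rk 5, SNF 1^5
Ȟ^0: (6−5)−0=1 ⇒ Z
Ȟ^1: (7−0)−5=2 ⇒ Z^2
Ȟ^2: (0−0)−0=0 ⇒ 0

Ȟ^0(U;F) ≅ Z, Ȟ^1(U;F) ≅ Z^2 and Ȟ^2(U;F) ≅ 0


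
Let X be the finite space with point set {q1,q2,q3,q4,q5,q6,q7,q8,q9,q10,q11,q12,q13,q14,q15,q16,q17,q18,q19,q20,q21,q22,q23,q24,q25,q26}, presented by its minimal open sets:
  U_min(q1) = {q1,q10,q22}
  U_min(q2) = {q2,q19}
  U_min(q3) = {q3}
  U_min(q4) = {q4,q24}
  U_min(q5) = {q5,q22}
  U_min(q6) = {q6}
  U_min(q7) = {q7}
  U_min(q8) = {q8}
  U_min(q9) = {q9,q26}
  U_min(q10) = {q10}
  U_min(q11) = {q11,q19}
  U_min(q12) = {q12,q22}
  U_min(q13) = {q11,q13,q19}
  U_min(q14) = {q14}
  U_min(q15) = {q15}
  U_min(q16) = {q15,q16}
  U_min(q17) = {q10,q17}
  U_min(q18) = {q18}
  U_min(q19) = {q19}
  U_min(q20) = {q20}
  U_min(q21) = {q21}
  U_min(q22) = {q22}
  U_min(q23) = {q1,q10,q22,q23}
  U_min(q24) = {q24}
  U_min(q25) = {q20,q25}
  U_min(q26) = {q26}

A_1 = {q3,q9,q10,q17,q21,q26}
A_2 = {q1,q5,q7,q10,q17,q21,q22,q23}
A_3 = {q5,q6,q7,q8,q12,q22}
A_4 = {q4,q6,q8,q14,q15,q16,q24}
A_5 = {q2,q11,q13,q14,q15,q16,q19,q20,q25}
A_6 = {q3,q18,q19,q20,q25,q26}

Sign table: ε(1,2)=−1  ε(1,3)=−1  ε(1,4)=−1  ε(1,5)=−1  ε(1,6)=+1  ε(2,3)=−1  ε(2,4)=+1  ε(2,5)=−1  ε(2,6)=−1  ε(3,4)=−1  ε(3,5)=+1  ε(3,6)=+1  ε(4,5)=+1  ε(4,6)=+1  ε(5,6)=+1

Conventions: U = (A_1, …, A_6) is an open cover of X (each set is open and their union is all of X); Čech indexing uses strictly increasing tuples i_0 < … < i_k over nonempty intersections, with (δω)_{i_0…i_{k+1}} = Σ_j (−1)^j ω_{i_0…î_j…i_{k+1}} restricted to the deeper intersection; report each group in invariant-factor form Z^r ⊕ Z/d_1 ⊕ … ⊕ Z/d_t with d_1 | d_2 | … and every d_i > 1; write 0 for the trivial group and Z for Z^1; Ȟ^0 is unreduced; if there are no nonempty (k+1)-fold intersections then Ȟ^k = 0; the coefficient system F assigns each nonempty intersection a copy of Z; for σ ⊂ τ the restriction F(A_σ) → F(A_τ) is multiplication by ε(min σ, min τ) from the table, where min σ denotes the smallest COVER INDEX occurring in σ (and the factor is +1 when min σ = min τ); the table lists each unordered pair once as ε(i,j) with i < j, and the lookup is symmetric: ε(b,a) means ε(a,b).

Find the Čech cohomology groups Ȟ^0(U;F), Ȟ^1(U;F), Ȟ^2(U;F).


nonempty intersections:
  A12={q10,q17,q21} A16={q3,q26} A23={q5,q7,q22} A34={q6,q8} A45={q14,q15,q16} A56={q19,q20,q25}
C dims 6,6; δ0: rk 6, SNF 1^5·2
Ȟ^0: (6−6)−0=0 ⇒ 0
Ȟ^1: (6−0)−6=0 plus torsion [2] ⇒ Z/2
Ȟ^2: (0−0)−0=0 ⇒ 0

Ȟ^0 = 0; Ȟ^1 = Z/2; Ȟ^2 = 0


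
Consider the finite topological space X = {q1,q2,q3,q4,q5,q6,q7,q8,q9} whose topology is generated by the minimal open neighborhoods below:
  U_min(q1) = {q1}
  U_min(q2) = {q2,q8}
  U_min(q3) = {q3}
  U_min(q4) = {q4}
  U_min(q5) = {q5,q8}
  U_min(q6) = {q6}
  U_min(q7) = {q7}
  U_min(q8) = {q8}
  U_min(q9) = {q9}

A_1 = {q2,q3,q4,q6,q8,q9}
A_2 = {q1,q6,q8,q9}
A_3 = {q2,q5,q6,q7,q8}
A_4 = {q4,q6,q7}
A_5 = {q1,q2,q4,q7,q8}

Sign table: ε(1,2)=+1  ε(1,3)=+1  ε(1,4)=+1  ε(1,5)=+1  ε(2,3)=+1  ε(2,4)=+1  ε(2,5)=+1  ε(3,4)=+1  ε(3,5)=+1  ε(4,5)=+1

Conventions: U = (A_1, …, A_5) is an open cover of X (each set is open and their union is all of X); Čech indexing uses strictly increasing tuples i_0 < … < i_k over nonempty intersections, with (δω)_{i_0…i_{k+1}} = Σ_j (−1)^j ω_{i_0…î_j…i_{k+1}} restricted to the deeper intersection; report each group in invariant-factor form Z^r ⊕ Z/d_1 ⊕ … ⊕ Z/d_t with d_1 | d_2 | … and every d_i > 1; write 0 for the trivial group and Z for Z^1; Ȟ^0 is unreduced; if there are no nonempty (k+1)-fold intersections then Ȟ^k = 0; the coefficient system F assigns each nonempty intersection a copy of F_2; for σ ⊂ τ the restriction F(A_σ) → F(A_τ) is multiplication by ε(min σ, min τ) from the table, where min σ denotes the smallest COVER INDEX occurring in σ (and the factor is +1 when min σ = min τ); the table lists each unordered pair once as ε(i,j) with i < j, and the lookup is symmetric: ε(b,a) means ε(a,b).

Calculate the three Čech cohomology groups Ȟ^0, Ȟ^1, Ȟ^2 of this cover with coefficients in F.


nonempty overlaps:
  A12={q6,q8,q9} A13={q2,q6,q8} A14={q4,q6} A15={q2,q4,q8} A23={q6,q8} A24={q6} A25={q1,q8} A34={q6,q7} A35={q2,q7,q8} A45={q4,q7}
  A123={q6,q8} A124={q6} A125={q8} A134={q6} A135={q2,q8} A145={q4} A234={q6} A235={q8} A345={q7}
  A1234={q6} A1235={q8}
C dims 5,10,9,2; δ0: rk_F2 4; δ1: rk_F2 6; δ2: rk_F2 2
degree 0: 5−4−0 = 1 → Ȟ^0 ≅ Z/2
degree 1: 10−6−4 = 0 → Ȟ^1 ≅ 0
degree 2: 9−2−6 = 1 → Ȟ^2 ≅ Z/2

Ȟ^0 ≅ Z/2, Ȟ^1 ≅ 0, Ȟ^2 ≅ Z/2


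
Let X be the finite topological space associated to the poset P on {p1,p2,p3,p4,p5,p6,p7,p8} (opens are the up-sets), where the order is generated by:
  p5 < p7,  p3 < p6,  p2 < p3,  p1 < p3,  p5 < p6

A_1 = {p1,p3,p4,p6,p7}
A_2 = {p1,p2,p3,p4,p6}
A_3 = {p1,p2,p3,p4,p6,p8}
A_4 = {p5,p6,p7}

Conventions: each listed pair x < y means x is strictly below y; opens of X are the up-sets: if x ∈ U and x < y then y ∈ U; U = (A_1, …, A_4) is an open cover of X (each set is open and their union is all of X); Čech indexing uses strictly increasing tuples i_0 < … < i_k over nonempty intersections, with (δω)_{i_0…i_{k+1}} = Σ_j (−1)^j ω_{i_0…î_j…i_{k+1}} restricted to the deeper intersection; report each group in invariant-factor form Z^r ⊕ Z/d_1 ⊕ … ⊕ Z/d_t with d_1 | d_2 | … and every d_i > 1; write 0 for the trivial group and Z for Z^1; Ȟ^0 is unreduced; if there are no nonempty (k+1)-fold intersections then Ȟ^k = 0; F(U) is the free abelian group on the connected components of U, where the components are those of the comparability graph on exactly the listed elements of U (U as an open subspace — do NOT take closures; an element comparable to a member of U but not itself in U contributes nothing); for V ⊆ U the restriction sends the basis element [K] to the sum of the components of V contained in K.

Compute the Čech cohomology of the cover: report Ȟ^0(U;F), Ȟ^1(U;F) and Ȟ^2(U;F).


nonempty intersections:
  A12={p1,p3,p4,p6} A13={p1,p3,p4,p6} A14={p6,p7} A23={p1,p2,p3,p4,p6} A24={p6} A34={p6}
  A123={p1,p3,p4,p6} A124={p6} A134={p6} A234={p6}
  A1234={p6}
components per intersection:
  A1: {p1,p3,p6} {p4} {p7}
  A2: {p1,p2,p3,p6} {p4}
  A3: {p1,p2,p3,p6} {p4} {p8}
  A4: {p5,p6,p7}
  A12: {p1,p3,p6} {p4}
  A13: {p1,p3,p6} {p4}
  A14: {p6} {p7}
  A23: {p1,p2,p3,p6} {p4}
  A24: {p6}
  A34: {p6}
  A123: {p1,p3,p6} {p4}
  A124: {p6}
  A134: {p6}
  A234: {p6}
  A1234: {p6}
C dims 9,10,5,1; δ0: rk 6, SNF 1^6; δ1: rk 4, SNF 1^4; δ2: rk 1, SNF 1^1
Ȟ^0: (9−6)−0=3 ⇒ Z^3
Ȟ^1: (10−4)−6=0 ⇒ 0
Ȟ^2: (5−1)−4=0 ⇒ 0

Ȟ^0 = Z^3,  Ȟ^1 = 0,  Ȟ^2 = 0


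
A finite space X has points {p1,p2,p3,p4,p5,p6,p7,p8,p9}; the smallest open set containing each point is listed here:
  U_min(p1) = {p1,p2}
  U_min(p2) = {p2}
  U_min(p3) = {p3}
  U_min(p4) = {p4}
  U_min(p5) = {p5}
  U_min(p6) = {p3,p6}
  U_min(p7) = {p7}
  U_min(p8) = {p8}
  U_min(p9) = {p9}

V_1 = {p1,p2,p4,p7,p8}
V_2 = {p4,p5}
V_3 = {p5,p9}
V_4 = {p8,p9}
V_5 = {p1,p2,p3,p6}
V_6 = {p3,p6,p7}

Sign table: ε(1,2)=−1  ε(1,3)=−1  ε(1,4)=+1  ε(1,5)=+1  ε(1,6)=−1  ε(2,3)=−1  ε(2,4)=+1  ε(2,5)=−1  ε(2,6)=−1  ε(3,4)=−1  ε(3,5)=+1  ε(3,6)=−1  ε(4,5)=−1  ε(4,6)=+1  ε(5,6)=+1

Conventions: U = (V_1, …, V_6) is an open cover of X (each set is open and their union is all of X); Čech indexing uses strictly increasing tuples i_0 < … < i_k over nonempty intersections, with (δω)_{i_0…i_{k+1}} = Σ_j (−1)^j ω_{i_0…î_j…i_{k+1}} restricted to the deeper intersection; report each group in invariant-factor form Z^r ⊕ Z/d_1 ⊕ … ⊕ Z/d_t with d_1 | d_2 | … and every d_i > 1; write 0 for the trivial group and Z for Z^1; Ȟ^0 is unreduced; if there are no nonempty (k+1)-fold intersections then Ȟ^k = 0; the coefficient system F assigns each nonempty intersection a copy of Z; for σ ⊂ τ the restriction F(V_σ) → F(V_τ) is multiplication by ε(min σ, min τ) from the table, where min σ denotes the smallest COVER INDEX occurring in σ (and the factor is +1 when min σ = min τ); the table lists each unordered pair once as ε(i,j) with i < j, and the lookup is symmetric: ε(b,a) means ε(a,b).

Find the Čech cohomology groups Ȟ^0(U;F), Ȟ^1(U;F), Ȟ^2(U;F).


nerve simplices:
  V12={p4} V14={p8} V15={p1,p2} V16={p7} V23={p5} V34={p9} V56={p3,p6}
C dims 6,7; δ0: rk 6, SNF 1^5·2
degree 0: 6−6−0 = 0 → Ȟ^0 ≅ 0
degree 1: 7−0−6 = 1 plus torsion [2] → Ȟ^1 ≅ Z ⊕ Z/2
degree 2: 0−0−0 = 0 → Ȟ^2 ≅ 0

Ȟ^0 ≅ 0, Ȟ^1 ≅ Z ⊕ Z/2 and Ȟ^2 ≅ 0


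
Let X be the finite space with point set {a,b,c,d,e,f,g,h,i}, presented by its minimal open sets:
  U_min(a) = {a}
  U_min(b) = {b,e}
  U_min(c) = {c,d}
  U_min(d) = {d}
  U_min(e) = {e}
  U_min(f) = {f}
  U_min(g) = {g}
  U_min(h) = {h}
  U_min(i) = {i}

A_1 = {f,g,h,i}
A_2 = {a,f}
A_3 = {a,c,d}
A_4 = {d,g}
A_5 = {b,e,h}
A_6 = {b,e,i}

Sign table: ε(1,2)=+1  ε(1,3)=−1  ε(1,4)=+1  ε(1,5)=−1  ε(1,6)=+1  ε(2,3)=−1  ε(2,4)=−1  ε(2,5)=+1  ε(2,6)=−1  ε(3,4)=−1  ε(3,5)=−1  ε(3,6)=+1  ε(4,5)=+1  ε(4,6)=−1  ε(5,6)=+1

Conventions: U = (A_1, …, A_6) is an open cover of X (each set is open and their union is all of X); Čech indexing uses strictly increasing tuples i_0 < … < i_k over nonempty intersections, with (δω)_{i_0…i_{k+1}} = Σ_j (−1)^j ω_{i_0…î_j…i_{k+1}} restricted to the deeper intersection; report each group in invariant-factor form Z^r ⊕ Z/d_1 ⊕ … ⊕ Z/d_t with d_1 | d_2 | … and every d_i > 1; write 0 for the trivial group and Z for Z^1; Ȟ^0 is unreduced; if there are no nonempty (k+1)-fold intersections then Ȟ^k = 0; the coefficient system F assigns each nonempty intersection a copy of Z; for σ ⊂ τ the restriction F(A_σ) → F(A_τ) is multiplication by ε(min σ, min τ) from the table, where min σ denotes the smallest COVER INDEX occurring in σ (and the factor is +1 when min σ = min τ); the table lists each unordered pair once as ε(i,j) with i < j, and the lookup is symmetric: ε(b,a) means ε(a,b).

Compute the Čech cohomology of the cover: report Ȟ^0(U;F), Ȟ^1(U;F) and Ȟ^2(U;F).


Ȟ^0 ≅ 0, Ȟ^1 ≅ Z ⊕ Z/2, Ȟ^2 ≅ 0

nonempty overlaps:
  A12={f} A14={g} A15={h} A16={i} A23={a} A34={d} A56={b,e}
C dims 6,7; δ0: rk 6, SNF 1^5·2
degree 0: 6−6−0 = 0 → Ȟ^0 ≅ 0
degree 1: 7−0−6 = 1 plus torsion [2] → Ȟ^1 ≅ Z ⊕ Z/2
degree 2: 0−0−0 = 0 → Ȟ^2 ≅ 0


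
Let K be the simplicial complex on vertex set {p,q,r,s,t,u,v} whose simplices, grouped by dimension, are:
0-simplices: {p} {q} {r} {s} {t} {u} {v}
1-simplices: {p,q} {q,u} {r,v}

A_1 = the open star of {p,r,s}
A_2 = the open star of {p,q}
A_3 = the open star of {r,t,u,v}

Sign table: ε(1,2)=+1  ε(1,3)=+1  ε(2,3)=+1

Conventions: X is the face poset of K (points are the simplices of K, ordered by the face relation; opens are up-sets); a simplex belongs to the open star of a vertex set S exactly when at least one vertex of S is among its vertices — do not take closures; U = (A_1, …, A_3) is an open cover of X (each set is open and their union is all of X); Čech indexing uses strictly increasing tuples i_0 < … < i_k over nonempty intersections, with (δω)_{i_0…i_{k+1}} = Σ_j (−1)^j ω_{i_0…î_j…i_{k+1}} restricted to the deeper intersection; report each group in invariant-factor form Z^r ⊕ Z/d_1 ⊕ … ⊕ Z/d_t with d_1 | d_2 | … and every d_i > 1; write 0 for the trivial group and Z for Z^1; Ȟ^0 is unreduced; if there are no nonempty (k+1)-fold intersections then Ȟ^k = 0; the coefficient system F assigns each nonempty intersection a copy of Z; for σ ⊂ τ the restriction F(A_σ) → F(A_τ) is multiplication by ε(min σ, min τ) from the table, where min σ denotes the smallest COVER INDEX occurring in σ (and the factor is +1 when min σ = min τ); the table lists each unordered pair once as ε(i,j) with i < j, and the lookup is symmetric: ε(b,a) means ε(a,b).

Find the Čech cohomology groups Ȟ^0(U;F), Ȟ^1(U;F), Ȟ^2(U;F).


Ȟ^0 = Z,  Ȟ^1 = Z,  Ȟ^2 = 0

cover nerve:
  A1={{p},{r},{s},{p,q},{r,v}} A2={{p},{q},{p,q},{q,u}} A3={{r},{t},{u},{v},{q,u},{r,v}}
  A12={{p},{p,q}} A13={{r},{r,v}} A23={{q,u}}
C dims 3,3; δ0: rk 2, SNF 1^2
Ȟ^0: (3−2)−0=1 ⇒ Z
Ȟ^1: (3−0)−2=1 ⇒ Z
Ȟ^2: (0−0)−0=0 ⇒ 0


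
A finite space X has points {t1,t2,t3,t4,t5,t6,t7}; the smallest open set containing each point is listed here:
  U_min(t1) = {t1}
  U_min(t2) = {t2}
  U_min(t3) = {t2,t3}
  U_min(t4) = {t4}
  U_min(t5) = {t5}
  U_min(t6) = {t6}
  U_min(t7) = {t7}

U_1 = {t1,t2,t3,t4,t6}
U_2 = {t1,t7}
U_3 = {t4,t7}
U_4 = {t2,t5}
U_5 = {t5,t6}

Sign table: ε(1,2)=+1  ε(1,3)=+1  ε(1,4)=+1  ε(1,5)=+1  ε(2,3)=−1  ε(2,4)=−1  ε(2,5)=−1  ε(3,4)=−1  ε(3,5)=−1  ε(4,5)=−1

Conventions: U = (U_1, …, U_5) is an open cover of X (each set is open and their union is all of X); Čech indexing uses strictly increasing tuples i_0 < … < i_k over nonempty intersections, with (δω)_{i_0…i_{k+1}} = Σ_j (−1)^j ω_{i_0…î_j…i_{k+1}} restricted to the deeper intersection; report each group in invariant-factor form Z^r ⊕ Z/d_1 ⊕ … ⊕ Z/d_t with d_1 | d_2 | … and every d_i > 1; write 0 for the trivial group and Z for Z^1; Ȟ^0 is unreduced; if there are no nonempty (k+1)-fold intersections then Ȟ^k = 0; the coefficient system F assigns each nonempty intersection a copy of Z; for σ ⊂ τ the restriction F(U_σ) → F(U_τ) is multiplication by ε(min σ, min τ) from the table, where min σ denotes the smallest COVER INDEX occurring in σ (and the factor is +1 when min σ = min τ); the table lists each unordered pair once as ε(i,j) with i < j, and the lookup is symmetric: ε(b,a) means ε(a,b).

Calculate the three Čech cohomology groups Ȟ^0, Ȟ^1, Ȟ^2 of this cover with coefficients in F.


Ȟ^0 ≅ 0, Ȟ^1 ≅ Z ⊕ Z/2 and Ȟ^2 ≅ 0

nonempty overlaps:
  U12={t1} U13={t4} U14={t2} U15={t6} U23={t7} U45={t5}
C dims 5,6; δ0: rk 5, SNF 1^4·2
degree 0: 5−5−0 = 0 → Ȟ^0 ≅ 0
degree 1: 6−0−5 = 1 plus torsion [2] → Ȟ^1 ≅ Z ⊕ Z/2
degree 2: 0−0−0 = 0 → Ȟ^2 ≅ 0


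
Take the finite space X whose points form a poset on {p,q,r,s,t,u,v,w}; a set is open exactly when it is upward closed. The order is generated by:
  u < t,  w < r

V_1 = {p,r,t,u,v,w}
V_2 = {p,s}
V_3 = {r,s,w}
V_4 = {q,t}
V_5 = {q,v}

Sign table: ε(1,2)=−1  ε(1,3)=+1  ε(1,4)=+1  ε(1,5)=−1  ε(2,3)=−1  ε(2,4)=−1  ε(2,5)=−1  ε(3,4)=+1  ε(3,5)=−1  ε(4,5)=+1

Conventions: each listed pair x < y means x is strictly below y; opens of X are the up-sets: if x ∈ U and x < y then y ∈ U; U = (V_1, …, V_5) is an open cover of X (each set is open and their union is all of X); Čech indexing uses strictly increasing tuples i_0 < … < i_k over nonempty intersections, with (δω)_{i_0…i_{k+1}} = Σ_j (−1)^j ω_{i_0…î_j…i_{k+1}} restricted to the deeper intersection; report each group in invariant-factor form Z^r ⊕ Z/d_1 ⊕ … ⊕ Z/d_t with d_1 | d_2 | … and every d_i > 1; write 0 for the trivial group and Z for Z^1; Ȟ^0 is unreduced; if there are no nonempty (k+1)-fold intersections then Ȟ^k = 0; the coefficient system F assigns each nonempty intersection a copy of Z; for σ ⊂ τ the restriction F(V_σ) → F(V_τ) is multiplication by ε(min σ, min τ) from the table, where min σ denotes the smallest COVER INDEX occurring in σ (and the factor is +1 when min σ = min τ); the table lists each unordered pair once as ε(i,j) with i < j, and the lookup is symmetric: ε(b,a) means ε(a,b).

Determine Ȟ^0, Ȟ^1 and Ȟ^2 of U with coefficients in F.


Ȟ^0 ≅ 0,  Ȟ^1 ≅ Z ⊕ Z/2,  Ȟ^2 ≅ 0

nonempty overlaps:
  V12={p} V13={r,w} V14={t} V15={v} V23={s} V45={q}
C dims 5,6; δ0: rk 5, SNF 1^4·2
degree 0: 5−5−0 = 0 → Ȟ^0 ≅ 0
degree 1: 6−0−5 = 1 plus torsion [2] → Ȟ^1 ≅ Z ⊕ Z/2
degree 2: 0−0−0 = 0 → Ȟ^2 ≅ 0


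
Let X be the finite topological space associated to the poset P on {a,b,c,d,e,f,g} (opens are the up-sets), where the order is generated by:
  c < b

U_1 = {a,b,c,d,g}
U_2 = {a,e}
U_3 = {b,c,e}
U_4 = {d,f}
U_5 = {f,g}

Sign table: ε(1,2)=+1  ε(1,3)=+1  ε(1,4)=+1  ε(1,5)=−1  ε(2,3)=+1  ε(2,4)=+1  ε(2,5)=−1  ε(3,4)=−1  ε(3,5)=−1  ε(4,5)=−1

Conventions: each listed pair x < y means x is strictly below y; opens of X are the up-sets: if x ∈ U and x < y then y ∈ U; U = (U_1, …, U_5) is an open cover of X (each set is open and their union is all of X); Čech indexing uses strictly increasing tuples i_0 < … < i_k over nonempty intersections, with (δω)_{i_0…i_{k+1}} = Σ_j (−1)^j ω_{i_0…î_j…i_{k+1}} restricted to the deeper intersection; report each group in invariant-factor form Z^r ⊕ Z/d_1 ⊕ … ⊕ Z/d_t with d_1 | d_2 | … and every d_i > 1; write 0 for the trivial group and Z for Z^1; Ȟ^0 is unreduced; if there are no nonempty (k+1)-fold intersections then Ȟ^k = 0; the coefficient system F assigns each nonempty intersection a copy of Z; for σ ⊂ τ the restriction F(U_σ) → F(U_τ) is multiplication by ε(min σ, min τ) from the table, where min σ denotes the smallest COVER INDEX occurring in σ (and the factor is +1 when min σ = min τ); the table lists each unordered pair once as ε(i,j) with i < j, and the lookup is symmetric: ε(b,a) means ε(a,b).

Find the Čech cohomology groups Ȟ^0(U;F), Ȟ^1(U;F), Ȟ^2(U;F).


Ȟ^0(U;F) ≅ Z; Ȟ^1(U;F) ≅ Z^2; Ȟ^2(U;F) ≅ 0

cover nerve:
  U12={a} U13={b,c} U14={d} U15={g} U23={e} U45={f}
C dims 5,6; δ0: rk 4, SNF 1^4
Ȟ^0: (5−4)−0=1 ⇒ Z
Ȟ^1: (6−0)−4=2 ⇒ Z^2
Ȟ^2: (0−0)−0=0 ⇒ 0


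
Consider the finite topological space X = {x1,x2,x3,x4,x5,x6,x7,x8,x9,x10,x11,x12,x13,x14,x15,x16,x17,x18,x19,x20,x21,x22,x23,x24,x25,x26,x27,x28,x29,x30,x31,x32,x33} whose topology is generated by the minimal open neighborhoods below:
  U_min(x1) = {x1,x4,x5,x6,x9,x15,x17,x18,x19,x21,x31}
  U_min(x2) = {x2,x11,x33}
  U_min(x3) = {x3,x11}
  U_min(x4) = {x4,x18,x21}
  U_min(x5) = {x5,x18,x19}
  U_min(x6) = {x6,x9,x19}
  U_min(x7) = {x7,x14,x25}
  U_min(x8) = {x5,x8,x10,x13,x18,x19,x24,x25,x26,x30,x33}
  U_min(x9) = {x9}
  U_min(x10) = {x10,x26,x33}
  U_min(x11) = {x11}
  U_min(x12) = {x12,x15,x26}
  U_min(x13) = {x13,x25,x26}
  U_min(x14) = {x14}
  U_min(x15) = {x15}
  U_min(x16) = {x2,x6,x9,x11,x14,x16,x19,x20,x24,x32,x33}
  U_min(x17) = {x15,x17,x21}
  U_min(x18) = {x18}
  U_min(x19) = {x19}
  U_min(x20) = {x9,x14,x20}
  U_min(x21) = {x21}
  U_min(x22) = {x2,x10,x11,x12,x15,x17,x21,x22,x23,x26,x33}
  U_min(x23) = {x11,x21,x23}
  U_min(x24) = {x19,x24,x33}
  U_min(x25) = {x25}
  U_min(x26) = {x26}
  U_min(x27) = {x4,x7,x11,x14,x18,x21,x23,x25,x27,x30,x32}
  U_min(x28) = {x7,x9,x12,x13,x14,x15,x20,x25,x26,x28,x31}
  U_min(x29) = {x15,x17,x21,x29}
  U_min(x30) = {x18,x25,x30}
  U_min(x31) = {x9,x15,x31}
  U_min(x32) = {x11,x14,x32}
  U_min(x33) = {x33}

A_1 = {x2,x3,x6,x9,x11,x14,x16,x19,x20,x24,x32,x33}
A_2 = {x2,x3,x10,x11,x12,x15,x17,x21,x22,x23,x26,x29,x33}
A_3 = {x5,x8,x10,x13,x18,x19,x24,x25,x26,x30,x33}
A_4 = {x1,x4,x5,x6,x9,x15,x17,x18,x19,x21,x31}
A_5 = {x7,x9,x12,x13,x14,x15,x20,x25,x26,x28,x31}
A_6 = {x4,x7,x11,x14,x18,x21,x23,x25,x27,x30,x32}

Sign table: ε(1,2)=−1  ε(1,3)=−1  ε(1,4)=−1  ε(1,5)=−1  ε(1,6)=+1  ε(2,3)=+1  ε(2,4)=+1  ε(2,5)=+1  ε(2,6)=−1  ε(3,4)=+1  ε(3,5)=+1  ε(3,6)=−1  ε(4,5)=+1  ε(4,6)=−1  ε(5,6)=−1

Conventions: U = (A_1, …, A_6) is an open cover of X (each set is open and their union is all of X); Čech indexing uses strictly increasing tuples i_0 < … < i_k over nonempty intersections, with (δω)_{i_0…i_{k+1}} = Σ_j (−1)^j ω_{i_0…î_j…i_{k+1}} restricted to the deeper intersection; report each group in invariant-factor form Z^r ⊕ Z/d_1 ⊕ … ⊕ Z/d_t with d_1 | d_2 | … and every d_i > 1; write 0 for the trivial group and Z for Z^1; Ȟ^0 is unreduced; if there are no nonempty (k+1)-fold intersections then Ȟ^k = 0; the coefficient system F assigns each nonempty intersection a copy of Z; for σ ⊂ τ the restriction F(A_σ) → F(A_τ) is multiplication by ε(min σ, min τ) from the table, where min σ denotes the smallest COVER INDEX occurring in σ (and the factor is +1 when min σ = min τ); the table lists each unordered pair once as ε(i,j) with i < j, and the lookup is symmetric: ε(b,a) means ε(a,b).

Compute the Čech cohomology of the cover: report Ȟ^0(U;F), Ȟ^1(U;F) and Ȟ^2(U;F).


intersection data:
  A12={x2,x3,x11,x33} A13={x19,x24,x33} A14={x6,x9,x19} A15={x9,x14,x20} A16={x11,x14,x32} A23={x10,x26,x33} A24={x15,x17,x21} A25={x12,x15,x26} A26={x11,x21,x23} A34={x5,x18,x19} A35={x13,x25,x26} A36={x18,x25,x30} A45={x9,x15,x31} A46={x4,x18,x21} A56={x7,x14,x25}
  A123={x33} A126={x11} A134={x19} A145={x9} A156={x14} A235={x26} A245={x15} A246={x21} A346={x18} A356={x25}
C dims 6,15,10; δ0: rk 5, SNF 1^5; δ1: rk 10, SNF 1^9·2
Ȟ^0 = (6 − 5) − 0 = 1, so Ȟ^0 ≅ Z
Ȟ^1 = (15 − 10) − 5 = 0, so Ȟ^1 ≅ 0
Ȟ^2 = (10 − 0) − 10 = 0 plus torsion [2], so Ȟ^2 ≅ Z/2

Ȟ^0(U;F) ≅ Z, Ȟ^1(U;F) ≅ 0 and Ȟ^2(U;F) ≅ Z/2


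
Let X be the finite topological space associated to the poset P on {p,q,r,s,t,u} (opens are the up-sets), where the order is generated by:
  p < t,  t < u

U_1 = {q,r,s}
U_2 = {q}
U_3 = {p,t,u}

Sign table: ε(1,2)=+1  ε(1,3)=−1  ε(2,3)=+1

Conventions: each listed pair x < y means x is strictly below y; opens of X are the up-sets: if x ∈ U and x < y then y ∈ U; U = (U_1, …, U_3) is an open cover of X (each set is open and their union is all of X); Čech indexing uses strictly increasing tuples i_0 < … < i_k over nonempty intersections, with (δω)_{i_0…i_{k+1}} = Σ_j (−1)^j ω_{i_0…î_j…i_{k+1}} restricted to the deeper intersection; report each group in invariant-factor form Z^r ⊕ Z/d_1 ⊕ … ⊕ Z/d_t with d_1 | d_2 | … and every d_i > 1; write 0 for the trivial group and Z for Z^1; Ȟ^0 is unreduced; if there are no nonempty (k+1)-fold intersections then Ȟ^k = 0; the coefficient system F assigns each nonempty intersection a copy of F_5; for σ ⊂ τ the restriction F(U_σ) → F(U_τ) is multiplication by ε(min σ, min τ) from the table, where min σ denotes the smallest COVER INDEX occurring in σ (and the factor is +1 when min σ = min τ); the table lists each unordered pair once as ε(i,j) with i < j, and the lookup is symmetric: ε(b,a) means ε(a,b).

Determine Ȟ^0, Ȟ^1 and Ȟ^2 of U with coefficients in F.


cover nerve:
  U12={q}
C dims 3,1; δ0: rk_F5 1
Ȟ^0: (3−1)−0=2 ⇒ Z/5 ⊕ Z/5
Ȟ^1: (1−0)−1=0 ⇒ 0
Ȟ^2: (0−0)−0=0 ⇒ 0

Ȟ^0(U;F) ≅ Z/5 ⊕ Z/5, Ȟ^1(U;F) ≅ 0 and Ȟ^2(U;F) ≅ 0


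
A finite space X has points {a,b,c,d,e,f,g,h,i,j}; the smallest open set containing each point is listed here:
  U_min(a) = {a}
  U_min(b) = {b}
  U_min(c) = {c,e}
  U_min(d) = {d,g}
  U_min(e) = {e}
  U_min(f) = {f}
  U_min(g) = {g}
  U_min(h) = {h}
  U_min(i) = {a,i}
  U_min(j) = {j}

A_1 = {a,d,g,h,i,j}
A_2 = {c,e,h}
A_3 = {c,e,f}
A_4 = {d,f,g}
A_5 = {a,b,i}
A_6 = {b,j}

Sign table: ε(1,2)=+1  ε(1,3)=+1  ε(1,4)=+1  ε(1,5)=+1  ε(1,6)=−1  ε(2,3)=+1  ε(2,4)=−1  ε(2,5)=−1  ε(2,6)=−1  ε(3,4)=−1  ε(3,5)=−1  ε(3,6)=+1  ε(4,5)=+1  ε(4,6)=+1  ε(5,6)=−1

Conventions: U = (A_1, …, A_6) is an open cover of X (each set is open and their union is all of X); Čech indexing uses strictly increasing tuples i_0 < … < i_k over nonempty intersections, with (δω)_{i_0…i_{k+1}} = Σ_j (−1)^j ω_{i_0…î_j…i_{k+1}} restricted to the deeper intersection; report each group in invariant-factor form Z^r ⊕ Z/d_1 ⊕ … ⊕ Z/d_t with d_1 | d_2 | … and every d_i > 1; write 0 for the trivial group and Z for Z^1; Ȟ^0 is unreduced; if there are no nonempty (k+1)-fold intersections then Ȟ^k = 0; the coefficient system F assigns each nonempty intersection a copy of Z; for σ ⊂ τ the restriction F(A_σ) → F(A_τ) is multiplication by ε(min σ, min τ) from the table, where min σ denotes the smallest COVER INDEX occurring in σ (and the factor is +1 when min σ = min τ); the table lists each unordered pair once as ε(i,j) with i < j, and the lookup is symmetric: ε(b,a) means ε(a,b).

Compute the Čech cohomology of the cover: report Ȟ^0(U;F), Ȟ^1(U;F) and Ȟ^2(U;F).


Ȟ^0 ≅ 0, Ȟ^1 ≅ Z ⊕ Z/2, Ȟ^2 ≅ 0

cover nerve:
  A12={h} A14={d,g} A15={a,i} A16={j} A23={c,e} A34={f} A56={b}
C dims 6,7; δ0: rk 6, SNF 1^5·2
Ȟ^0: (6−6)−0=0 ⇒ 0
Ȟ^1: (7−0)−6=1 plus torsion [2] ⇒ Z ⊕ Z/2
Ȟ^2: (0−0)−0=0 ⇒ 0


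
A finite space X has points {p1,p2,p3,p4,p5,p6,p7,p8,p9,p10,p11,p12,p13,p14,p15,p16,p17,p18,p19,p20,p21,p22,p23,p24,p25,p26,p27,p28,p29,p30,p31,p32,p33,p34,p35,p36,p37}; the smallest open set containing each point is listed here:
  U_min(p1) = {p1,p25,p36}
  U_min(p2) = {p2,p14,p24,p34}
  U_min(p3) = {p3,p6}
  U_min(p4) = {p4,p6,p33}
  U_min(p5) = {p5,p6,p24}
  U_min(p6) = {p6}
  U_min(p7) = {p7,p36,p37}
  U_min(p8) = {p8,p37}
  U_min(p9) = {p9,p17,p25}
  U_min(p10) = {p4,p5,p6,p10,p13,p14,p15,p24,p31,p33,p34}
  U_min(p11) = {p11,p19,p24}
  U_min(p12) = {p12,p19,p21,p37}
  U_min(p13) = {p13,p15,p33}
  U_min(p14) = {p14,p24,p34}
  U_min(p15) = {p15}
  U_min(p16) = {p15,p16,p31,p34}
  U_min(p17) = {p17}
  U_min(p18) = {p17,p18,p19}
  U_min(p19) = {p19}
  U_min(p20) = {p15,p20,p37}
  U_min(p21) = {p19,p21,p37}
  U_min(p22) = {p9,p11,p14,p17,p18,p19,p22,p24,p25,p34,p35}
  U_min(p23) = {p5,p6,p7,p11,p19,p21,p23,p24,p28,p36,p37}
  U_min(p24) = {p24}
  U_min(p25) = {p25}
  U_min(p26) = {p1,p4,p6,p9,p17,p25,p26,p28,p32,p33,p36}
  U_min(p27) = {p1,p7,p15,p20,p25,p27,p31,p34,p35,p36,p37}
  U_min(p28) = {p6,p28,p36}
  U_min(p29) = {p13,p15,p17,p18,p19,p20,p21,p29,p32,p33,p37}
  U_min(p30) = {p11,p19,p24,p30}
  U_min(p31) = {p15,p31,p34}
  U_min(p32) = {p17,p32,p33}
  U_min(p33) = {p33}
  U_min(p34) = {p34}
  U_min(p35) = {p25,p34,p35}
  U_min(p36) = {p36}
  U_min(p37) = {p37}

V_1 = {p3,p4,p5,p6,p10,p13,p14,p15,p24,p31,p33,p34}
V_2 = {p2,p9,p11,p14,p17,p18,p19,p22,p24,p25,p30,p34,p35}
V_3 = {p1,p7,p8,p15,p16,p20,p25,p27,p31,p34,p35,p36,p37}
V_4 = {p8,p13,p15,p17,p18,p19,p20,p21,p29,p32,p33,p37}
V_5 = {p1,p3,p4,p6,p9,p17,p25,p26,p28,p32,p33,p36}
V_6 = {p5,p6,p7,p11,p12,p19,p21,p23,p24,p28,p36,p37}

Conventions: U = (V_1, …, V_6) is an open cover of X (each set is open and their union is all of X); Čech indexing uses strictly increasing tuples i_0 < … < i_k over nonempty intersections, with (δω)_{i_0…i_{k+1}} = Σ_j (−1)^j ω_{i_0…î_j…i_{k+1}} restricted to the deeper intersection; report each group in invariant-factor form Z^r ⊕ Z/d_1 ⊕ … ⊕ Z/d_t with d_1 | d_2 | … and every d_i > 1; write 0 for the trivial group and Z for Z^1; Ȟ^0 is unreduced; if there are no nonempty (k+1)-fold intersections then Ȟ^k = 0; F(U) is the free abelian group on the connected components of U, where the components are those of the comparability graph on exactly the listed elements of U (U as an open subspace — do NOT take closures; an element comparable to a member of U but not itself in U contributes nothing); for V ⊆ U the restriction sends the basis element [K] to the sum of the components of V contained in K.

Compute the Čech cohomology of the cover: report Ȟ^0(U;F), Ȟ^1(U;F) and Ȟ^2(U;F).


nonempty intersections:
  V12={p14,p24,p34} V13={p15,p31,p34} V14={p13,p15,p33} V15={p3,p4,p6,p33} V16={p5,p6,p24} V23={p25,p34,p35} V24={p17,p18,p19} V25={p9,p17,p25} V26={p11,p19,p24} V34={p8,p15,p20,p37} V35={p1,p25,p36} V36={p7,p36,p37} V45={p17,p32,p33} V46={p19,p21,p37} V56={p6,p28,p36}
  V123={p34} V126={p24} V134={p15} V145={p33} V156={p6} V235={p25} V245={p17} V246={p19} V346={p37} V356={p36}
components per intersection:
  V1: {p3,p4,p5,p6,p10,p13,p14,p15,p24,p31,p33,p34}
  V2: {p2,p9,p11,p14,p17,p18,p19,p22,p24,p25,p30,p34,p35}
  V3: {p1,p7,p8,p15,p16,p20,p25,p27,p31,p34,p35,p36,p37}
  V4: {p8,p13,p15,p17,p18,p19,p20,p21,p29,p32,p33,p37}
  V5: {p1,p3,p4,p6,p9,p17,p25,p26,p28,p32,p33,p36}
  V6: {p5,p6,p7,p11,p12,p19,p21,p23,p24,p28,p36,p37}
  V12: {p14,p24,p34}
  V13: {p15,p31,p34}
  V14: {p13,p15,p33}
  V15: {p3,p4,p6,p33}
  V16: {p5,p6,p24}
  V23: {p25,p34,p35}
  V24: {p17,p18,p19}
  V25: {p9,p17,p25}
  V26: {p11,p19,p24}
  V34: {p8,p15,p20,p37}
  V35: {p1,p25,p36}
  V36: {p7,p36,p37}
  V45: {p17,p32,p33}
  V46: {p19,p21,p37}
  V56: {p6,p28,p36}
  V123: {p34}
  V126: {p24}
  V134: {p15}
  V145: {p33}
  V156: {p6}
  V235: {p25}
  V245: {p17}
  V246: {p19}
  V346: {p37}
  V356: {p36}
C dims 6,15,10; δ0: rk 5, SNF 1^5; δ1: rk 10, SNF 1^9·2
Ȟ^0: (6−5)−0=1 ⇒ Z
Ȟ^1: (15−10)−5=0 ⇒ 0
Ȟ^2: (10−0)−10=0 plus torsion [2] ⇒ Z/2

Ȟ^0 = Z, Ȟ^1 = 0, Ȟ^2 = Z/2
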